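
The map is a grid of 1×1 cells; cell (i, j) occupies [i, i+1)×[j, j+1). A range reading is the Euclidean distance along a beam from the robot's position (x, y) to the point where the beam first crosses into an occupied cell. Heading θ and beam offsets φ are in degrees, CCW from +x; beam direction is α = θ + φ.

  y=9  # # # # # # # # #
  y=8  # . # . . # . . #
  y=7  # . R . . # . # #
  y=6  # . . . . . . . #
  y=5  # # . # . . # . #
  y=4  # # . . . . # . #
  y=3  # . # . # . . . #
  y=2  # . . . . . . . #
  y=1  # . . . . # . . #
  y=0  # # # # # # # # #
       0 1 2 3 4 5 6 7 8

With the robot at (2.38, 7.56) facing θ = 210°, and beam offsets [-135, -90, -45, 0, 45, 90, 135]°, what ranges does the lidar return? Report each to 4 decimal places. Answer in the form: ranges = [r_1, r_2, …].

ranges = [0.4555, 0.5081, 1.4287, 1.5935, 1.6150, 1.8013, 5.8183]

beam 1: φ=-135°, α=75°
  dir = (cos 75°, sin 75°) = (0.2588, 0.9659); from cell (2,7)
  next x-line at t=2.3955, next y-line at t=0.4555; Δt_x=3.8637, Δt_y=1.0353
    y: enter (2,8) at t=0.4555 ← occupied
  → r_1 = 0.4555
beam 2: φ=-90°, α=120°
  dir = (cos 120°, sin 120°) = (-0.5000, 0.8660); from cell (2,7)
  next x-line at t=0.7600, next y-line at t=0.5081; Δt_x=2.0000, Δt_y=1.1547
    y: enter (2,8) at t=0.5081 ← occupied
  → r_2 = 0.5081
beam 3: φ=-45°, α=165°
  dir = (cos 165°, sin 165°) = (-0.9659, 0.2588); from cell (2,7)
  next x-line at t=0.3934, next y-line at t=1.7000; Δt_x=1.0353, Δt_y=3.8637
    x: enter (1,7) at t=0.3934
    x: enter (0,7) at t=1.4287 ← occupied
  → r_3 = 1.4287
beam 4: φ=0°, α=210°
  dir = (cos 210°, sin 210°) = (-0.8660, -0.5000); from cell (2,7)
  next x-line at t=0.4388, next y-line at t=1.1200; Δt_x=1.1547, Δt_y=2.0000
    x: enter (1,7) at t=0.4388
    y: enter (1,6) at t=1.1200
    x: enter (0,6) at t=1.5935 ← occupied
  → r_4 = 1.5935
beam 5: φ=45°, α=255°
  dir = (cos 255°, sin 255°) = (-0.2588, -0.9659); from cell (2,7)
  next x-line at t=1.4682, next y-line at t=0.5798; Δt_x=3.8637, Δt_y=1.0353
    y: enter (2,6) at t=0.5798
    x: enter (1,6) at t=1.4682
    y: enter (1,5) at t=1.6150 ← occupied
  → r_5 = 1.6150
beam 6: φ=90°, α=300°
  dir = (cos 300°, sin 300°) = (0.5000, -0.8660); from cell (2,7)
  next x-line at t=1.2400, next y-line at t=0.6466; Δt_x=2.0000, Δt_y=1.1547
    y: enter (2,6) at t=0.6466
    x: enter (3,6) at t=1.2400
    y: enter (3,5) at t=1.8013 ← occupied
  → r_6 = 1.8013
beam 7: φ=135°, α=345°
  dir = (cos 345°, sin 345°) = (0.9659, -0.2588); from cell (2,7)
  next x-line at t=0.6419, next y-line at t=2.1637; Δt_x=1.0353, Δt_y=3.8637
    x: enter (3,7) at t=0.6419
    x: enter (4,7) at t=1.6771
    y: enter (4,6) at t=2.1637
    x: enter (5,6) at t=2.7124
    x: enter (6,6) at t=3.7477
    x: enter (7,6) at t=4.7830
    x: enter (8,6) at t=5.8183 ← occupied
  → r_7 = 5.8183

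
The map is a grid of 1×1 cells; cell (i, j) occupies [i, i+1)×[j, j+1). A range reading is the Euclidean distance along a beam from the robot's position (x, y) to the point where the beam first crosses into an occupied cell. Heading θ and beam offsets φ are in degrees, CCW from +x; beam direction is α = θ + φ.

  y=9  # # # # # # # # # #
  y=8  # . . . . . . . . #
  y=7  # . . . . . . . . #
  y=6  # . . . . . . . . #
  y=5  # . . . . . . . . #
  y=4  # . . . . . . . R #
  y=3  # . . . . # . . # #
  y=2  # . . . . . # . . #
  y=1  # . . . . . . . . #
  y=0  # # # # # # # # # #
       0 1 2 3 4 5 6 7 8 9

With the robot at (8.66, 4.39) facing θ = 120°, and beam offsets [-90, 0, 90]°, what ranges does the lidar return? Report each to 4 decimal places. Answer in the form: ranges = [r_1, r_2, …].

beam 1: φ=-90°, α=30°
  d=(0.8660,0.5000)  start (8,4)  tX=0.3926 tY=1.2200  stride 1/|dx|=1.1547 1/|dy|=2.0000
    cross x-line → (9,4), t=0.3926 (wall)
  → r_1 = 0.3926
beam 2: φ=0°, α=120°
  d=(-0.5000,0.8660)  start (8,4)  tX=1.3200 tY=0.7044  stride 1/|dx|=2.0000 1/|dy|=1.1547
    cross y-line → (8,5), t=0.7044
    cross x-line → (7,5), t=1.3200
    cross y-line → (7,6), t=1.8591
    cross y-line → (7,7), t=3.0138
    cross x-line → (6,7), t=3.3200
    cross y-line → (6,8), t=4.1685
    cross x-line → (5,8), t=5.3200
    cross y-line → (5,9), t=5.3232 (wall)
  → r_2 = 5.3232
beam 3: φ=90°, α=210°
  d=(-0.8660,-0.5000)  start (8,4)  tX=0.7621 tY=0.7800  stride 1/|dx|=1.1547 1/|dy|=2.0000
    cross x-line → (7,4), t=0.7621
    cross y-line → (7,3), t=0.7800
    cross x-line → (6,3), t=1.9168
    cross y-line → (6,2), t=2.7800 (wall)
  → r_3 = 2.7800

ranges = [0.3926, 5.3232, 2.7800]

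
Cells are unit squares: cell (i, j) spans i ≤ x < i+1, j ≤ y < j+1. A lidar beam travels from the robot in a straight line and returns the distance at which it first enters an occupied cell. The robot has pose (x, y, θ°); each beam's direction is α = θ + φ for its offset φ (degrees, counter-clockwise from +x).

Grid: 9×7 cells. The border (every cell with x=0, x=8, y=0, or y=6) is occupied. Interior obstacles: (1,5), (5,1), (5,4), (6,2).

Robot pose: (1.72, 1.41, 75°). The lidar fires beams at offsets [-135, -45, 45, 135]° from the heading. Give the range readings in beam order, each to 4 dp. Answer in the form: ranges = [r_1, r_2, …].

ranges = [0.4734, 7.2515, 1.4400, 0.8200]

beam 1: φ=-135°, α=300°
  direction (0.5000, -0.8660); cell (1,1); t to first gridline: x 0.5600, y 0.4734 (then +2.0000 / +1.1547)
    (1,0) via y @ 0.4734  # hit
  → r_1 = 0.4734
beam 2: φ=-45°, α=30°
  direction (0.8660, 0.5000); cell (1,1); t to first gridline: x 0.3233, y 1.1800 (then +1.1547 / +2.0000)
    (2,1) via x @ 0.3233
    (2,2) via y @ 1.1800
    (3,2) via x @ 1.4780
    (4,2) via x @ 2.6327
    (4,3) via y @ 3.1800
    (5,3) via x @ 3.7874
    (6,3) via x @ 4.9421
    (6,4) via y @ 5.1800
    (7,4) via x @ 6.0968
    (7,5) via y @ 7.1800
    (8,5) via x @ 7.2515  # hit
  → r_2 = 7.2515
beam 3: φ=45°, α=120°
  direction (-0.5000, 0.8660); cell (1,1); t to first gridline: x 1.4400, y 0.6813 (then +2.0000 / +1.1547)
    (1,2) via y @ 0.6813
    (0,2) via x @ 1.4400  # hit
  → r_3 = 1.4400
beam 4: φ=135°, α=210°
  direction (-0.8660, -0.5000); cell (1,1); t to first gridline: x 0.8314, y 0.8200 (then +1.1547 / +2.0000)
    (1,0) via y @ 0.8200  # hit
  → r_4 = 0.8200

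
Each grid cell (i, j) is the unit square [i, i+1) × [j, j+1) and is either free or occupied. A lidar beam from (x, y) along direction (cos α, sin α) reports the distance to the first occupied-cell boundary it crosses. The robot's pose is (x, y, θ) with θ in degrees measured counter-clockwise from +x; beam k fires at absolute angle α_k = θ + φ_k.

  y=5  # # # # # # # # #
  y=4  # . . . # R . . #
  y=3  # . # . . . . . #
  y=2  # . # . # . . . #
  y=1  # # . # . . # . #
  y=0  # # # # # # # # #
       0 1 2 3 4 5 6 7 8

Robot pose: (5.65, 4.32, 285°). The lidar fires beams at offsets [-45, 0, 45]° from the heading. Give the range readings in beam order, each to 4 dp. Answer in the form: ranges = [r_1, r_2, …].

ranges = [1.5242, 2.4018, 2.7135]

beam 1: φ=-45°, α=240°
  dir = (cos 240°, sin 240°) = (-0.5000, -0.8660); from cell (5,4)
  next x-line at t=1.3000, next y-line at t=0.3695; Δt_x=2.0000, Δt_y=1.1547
    y: enter (5,3) at t=0.3695
    x: enter (4,3) at t=1.3000
    y: enter (4,2) at t=1.5242 ← occupied
  → r_1 = 1.5242
beam 2: φ=0°, α=285°
  dir = (cos 285°, sin 285°) = (0.2588, -0.9659); from cell (5,4)
  next x-line at t=1.3523, next y-line at t=0.3313; Δt_x=3.8637, Δt_y=1.0353
    y: enter (5,3) at t=0.3313
    x: enter (6,3) at t=1.3523
    y: enter (6,2) at t=1.3666
    y: enter (6,1) at t=2.4018 ← occupied
  → r_2 = 2.4018
beam 3: φ=45°, α=330°
  dir = (cos 330°, sin 330°) = (0.8660, -0.5000); from cell (5,4)
  next x-line at t=0.4041, next y-line at t=0.6400; Δt_x=1.1547, Δt_y=2.0000
    x: enter (6,4) at t=0.4041
    y: enter (6,3) at t=0.6400
    x: enter (7,3) at t=1.5588
    y: enter (7,2) at t=2.6400
    x: enter (8,2) at t=2.7135 ← occupied
  → r_3 = 2.7135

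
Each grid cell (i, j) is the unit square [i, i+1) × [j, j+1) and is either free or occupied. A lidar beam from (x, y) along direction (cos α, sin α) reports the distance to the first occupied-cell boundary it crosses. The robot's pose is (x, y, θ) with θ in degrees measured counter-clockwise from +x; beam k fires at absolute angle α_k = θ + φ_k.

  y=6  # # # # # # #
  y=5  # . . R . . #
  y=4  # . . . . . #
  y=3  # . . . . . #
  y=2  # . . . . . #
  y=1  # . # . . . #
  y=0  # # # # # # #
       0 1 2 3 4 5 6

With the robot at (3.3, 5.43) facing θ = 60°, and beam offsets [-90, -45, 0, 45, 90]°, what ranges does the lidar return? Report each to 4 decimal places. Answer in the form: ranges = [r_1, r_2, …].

beam 1: φ=-90°, α=330°
  cosα=0.8660 sinα=-0.5000 | (3,5) | tMaxX 0.8083 tMaxY 0.8600 | tΔX 1.1547 tΔY 2.0000
    t=0.8083 [x] (4,5)
    t=0.8600 [y] (4,4)
    t=1.9630 [x] (5,4)
    t=2.8600 [y] (5,3)
    t=3.1177 [x] (6,3) — stop
  → r_1 = 3.1177
beam 2: φ=-45°, α=15°
  cosα=0.9659 sinα=0.2588 | (3,5) | tMaxX 0.7247 tMaxY 2.2023 | tΔX 1.0353 tΔY 3.8637
    t=0.7247 [x] (4,5)
    t=1.7600 [x] (5,5)
    t=2.2023 [y] (5,6) — stop
  → r_2 = 2.2023
beam 3: φ=0°, α=60°
  cosα=0.5000 sinα=0.8660 | (3,5) | tMaxX 1.4000 tMaxY 0.6582 | tΔX 2.0000 tΔY 1.1547
    t=0.6582 [y] (3,6) — stop
  → r_3 = 0.6582
beam 4: φ=45°, α=105°
  cosα=-0.2588 sinα=0.9659 | (3,5) | tMaxX 1.1591 tMaxY 0.5901 | tΔX 3.8637 tΔY 1.0353
    t=0.5901 [y] (3,6) — stop
  → r_4 = 0.5901
beam 5: φ=90°, α=150°
  cosα=-0.8660 sinα=0.5000 | (3,5) | tMaxX 0.3464 tMaxY 1.1400 | tΔX 1.1547 tΔY 2.0000
    t=0.3464 [x] (2,5)
    t=1.1400 [y] (2,6) — stop
  → r_5 = 1.1400

ranges = [3.1177, 2.2023, 0.6582, 0.5901, 1.1400]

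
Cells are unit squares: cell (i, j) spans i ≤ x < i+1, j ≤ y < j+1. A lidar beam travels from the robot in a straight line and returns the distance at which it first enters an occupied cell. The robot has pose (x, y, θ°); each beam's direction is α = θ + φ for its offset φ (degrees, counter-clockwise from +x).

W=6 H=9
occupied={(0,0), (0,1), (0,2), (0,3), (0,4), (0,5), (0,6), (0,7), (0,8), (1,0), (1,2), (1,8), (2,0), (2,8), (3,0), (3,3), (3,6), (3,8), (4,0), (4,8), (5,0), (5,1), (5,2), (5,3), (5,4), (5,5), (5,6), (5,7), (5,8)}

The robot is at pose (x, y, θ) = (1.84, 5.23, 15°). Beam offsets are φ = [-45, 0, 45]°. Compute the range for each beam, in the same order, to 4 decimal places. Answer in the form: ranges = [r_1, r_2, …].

ranges = [2.4600, 3.2715, 3.1985]

beam 1: φ=-45°, α=330°
  direction (0.8660, -0.5000); cell (1,5); t to first gridline: x 0.1848, y 0.4600 (then +1.1547 / +2.0000)
    (2,5) via x @ 0.1848
    (2,4) via y @ 0.4600
    (3,4) via x @ 1.3395
    (3,3) via y @ 2.4600  # hit
  → r_1 = 2.4600
beam 2: φ=0°, α=15°
  direction (0.9659, 0.2588); cell (1,5); t to first gridline: x 0.1656, y 2.9751 (then +1.0353 / +3.8637)
    (2,5) via x @ 0.1656
    (3,5) via x @ 1.2009
    (4,5) via x @ 2.2362
    (4,6) via y @ 2.9751
    (5,6) via x @ 3.2715  # hit
  → r_2 = 3.2715
beam 3: φ=45°, α=60°
  direction (0.5000, 0.8660); cell (1,5); t to first gridline: x 0.3200, y 0.8891 (then +2.0000 / +1.1547)
    (2,5) via x @ 0.3200
    (2,6) via y @ 0.8891
    (2,7) via y @ 2.0438
    (3,7) via x @ 2.3200
    (3,8) via y @ 3.1985  # hit
  → r_3 = 3.1985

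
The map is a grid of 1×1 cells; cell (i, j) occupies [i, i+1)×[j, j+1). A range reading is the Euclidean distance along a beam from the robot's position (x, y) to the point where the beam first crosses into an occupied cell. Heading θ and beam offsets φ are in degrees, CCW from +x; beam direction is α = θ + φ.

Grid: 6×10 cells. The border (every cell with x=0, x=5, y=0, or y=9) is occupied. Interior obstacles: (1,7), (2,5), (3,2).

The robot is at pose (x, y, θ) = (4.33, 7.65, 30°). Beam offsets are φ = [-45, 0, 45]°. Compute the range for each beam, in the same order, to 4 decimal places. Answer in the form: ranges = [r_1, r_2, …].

ranges = [0.6936, 0.7736, 1.3976]

beam 1: φ=-45°, α=345°
  d=(0.9659,-0.2588)  start (4,7)  tX=0.6936 tY=2.5114  stride 1/|dx|=1.0353 1/|dy|=3.8637
    cross x-line → (5,7), t=0.6936 (wall)
  → r_1 = 0.6936
beam 2: φ=0°, α=30°
  d=(0.8660,0.5000)  start (4,7)  tX=0.7736 tY=0.7000  stride 1/|dx|=1.1547 1/|dy|=2.0000
    cross y-line → (4,8), t=0.7000
    cross x-line → (5,8), t=0.7736 (wall)
  → r_2 = 0.7736
beam 3: φ=45°, α=75°
  d=(0.2588,0.9659)  start (4,7)  tX=2.5887 tY=0.3623  stride 1/|dx|=3.8637 1/|dy|=1.0353
    cross y-line → (4,8), t=0.3623
    cross y-line → (4,9), t=1.3976 (wall)
  → r_3 = 1.3976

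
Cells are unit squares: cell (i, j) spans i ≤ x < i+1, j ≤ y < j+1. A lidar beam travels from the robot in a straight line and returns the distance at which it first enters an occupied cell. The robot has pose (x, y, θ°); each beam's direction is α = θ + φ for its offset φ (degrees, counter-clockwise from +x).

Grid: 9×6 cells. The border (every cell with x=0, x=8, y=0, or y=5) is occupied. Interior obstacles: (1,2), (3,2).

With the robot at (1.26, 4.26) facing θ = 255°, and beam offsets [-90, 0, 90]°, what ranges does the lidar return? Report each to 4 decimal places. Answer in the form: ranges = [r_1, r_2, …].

beam 1: φ=-90°, α=165°
  dir = (cos 165°, sin 165°) = (-0.9659, 0.2588); from cell (1,4)
  next x-line at t=0.2692, next y-line at t=2.8591; Δt_x=1.0353, Δt_y=3.8637
    x: enter (0,4) at t=0.2692 ← occupied
  → r_1 = 0.2692
beam 2: φ=0°, α=255°
  dir = (cos 255°, sin 255°) = (-0.2588, -0.9659); from cell (1,4)
  next x-line at t=1.0046, next y-line at t=0.2692; Δt_x=3.8637, Δt_y=1.0353
    y: enter (1,3) at t=0.2692
    x: enter (0,3) at t=1.0046 ← occupied
  → r_2 = 1.0046
beam 3: φ=90°, α=345°
  dir = (cos 345°, sin 345°) = (0.9659, -0.2588); from cell (1,4)
  next x-line at t=0.7661, next y-line at t=1.0046; Δt_x=1.0353, Δt_y=3.8637
    x: enter (2,4) at t=0.7661
    y: enter (2,3) at t=1.0046
    x: enter (3,3) at t=1.8014
    x: enter (4,3) at t=2.8367
    x: enter (5,3) at t=3.8719
    y: enter (5,2) at t=4.8683
    x: enter (6,2) at t=4.9072
    x: enter (7,2) at t=5.9425
    x: enter (8,2) at t=6.9778 ← occupied
  → r_3 = 6.9778

ranges = [0.2692, 1.0046, 6.9778]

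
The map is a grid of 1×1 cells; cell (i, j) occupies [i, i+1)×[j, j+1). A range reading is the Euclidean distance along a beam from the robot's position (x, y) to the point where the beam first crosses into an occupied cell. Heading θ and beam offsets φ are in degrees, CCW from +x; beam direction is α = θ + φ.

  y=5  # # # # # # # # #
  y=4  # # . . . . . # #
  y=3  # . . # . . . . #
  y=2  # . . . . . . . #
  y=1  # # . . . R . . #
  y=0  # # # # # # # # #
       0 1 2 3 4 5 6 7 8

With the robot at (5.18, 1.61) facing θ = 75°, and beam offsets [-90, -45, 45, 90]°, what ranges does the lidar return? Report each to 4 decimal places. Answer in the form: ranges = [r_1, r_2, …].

ranges = [2.3569, 3.2563, 2.3600, 4.3275]

beam 1: φ=-90°, α=345°
  dir = (cos 345°, sin 345°) = (0.9659, -0.2588); from cell (5,1)
  next x-line at t=0.8489, next y-line at t=2.3569; Δt_x=1.0353, Δt_y=3.8637
    x: enter (6,1) at t=0.8489
    x: enter (7,1) at t=1.8842
    y: enter (7,0) at t=2.3569 ← occupied
  → r_1 = 2.3569
beam 2: φ=-45°, α=30°
  dir = (cos 30°, sin 30°) = (0.8660, 0.5000); from cell (5,1)
  next x-line at t=0.9469, next y-line at t=0.7800; Δt_x=1.1547, Δt_y=2.0000
    y: enter (5,2) at t=0.7800
    x: enter (6,2) at t=0.9469
    x: enter (7,2) at t=2.1016
    y: enter (7,3) at t=2.7800
    x: enter (8,3) at t=3.2563 ← occupied
  → r_2 = 3.2563
beam 3: φ=45°, α=120°
  dir = (cos 120°, sin 120°) = (-0.5000, 0.8660); from cell (5,1)
  next x-line at t=0.3600, next y-line at t=0.4503; Δt_x=2.0000, Δt_y=1.1547
    x: enter (4,1) at t=0.3600
    y: enter (4,2) at t=0.4503
    y: enter (4,3) at t=1.6050
    x: enter (3,3) at t=2.3600 ← occupied
  → r_3 = 2.3600
beam 4: φ=90°, α=165°
  dir = (cos 165°, sin 165°) = (-0.9659, 0.2588); from cell (5,1)
  next x-line at t=0.1863, next y-line at t=1.5068; Δt_x=1.0353, Δt_y=3.8637
    x: enter (4,1) at t=0.1863
    x: enter (3,1) at t=1.2216
    y: enter (3,2) at t=1.5068
    x: enter (2,2) at t=2.2569
    x: enter (1,2) at t=3.2922
    x: enter (0,2) at t=4.3275 ← occupied
  → r_4 = 4.3275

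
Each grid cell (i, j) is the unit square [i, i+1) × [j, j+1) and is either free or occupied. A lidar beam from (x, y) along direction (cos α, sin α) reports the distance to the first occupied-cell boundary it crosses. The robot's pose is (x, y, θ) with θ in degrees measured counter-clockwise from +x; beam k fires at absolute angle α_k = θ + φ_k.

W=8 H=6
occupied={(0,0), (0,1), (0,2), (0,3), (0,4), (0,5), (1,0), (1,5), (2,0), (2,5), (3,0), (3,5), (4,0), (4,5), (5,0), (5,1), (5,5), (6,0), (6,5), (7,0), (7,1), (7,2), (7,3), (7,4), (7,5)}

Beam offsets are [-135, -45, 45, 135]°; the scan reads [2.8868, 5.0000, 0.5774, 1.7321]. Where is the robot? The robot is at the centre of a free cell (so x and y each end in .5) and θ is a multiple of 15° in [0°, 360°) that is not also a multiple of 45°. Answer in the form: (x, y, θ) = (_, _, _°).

(x, y, θ) = (5.5, 2.5, 195°)

Enumerate (i+0.5, j+0.5, θ) over the 23 free cells and 16 admissible headings. For each, cast all 4 beams and compare to the given ranges.
  (4.5, 3.5, 330°): beam 1 = 3.6235 ≠ 2.8868 ✗
  (1.5, 3.5, 75°): beam 2 = 3.0000 ≠ 5.0000 ✗
  (4.5, 3.5, 150°): beam 1 = 2.5882 ≠ 2.8868 ✗
  …
  (5.5, 2.5, 195°): r_1=2.8868, r_2=5.0000, r_3=0.5774, r_4=1.7321 — all match ✓
Unique over the lattice → pose = (5.5, 2.5, 195°).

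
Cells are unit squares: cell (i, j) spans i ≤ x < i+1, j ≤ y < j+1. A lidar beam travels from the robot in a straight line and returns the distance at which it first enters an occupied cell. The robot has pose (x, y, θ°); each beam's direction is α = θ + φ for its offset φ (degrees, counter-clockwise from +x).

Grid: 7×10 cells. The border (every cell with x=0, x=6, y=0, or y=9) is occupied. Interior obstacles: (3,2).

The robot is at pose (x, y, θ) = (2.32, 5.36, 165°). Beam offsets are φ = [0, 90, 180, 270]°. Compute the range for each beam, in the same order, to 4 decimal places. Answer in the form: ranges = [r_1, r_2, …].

beam 1: φ=0°, α=165°
  cosα=-0.9659 sinα=0.2588 | (2,5) | tMaxX 0.3313 tMaxY 2.4728 | tΔX 1.0353 tΔY 3.8637
    t=0.3313 [x] (1,5)
    t=1.3666 [x] (0,5) — stop
  → r_1 = 1.3666
beam 2: φ=90°, α=255°
  cosα=-0.2588 sinα=-0.9659 | (2,5) | tMaxX 1.2364 tMaxY 0.3727 | tΔX 3.8637 tΔY 1.0353
    t=0.3727 [y] (2,4)
    t=1.2364 [x] (1,4)
    t=1.4080 [y] (1,3)
    t=2.4433 [y] (1,2)
    t=3.4785 [y] (1,1)
    t=4.5138 [y] (1,0) — stop
  → r_2 = 4.5138
beam 3: φ=180°, α=345°
  cosα=0.9659 sinα=-0.2588 | (2,5) | tMaxX 0.7040 tMaxY 1.3909 | tΔX 1.0353 tΔY 3.8637
    t=0.7040 [x] (3,5)
    t=1.3909 [y] (3,4)
    t=1.7393 [x] (4,4)
    t=2.7745 [x] (5,4)
    t=3.8098 [x] (6,4) — stop
  → r_3 = 3.8098
beam 4: φ=270°, α=75°
  cosα=0.2588 sinα=0.9659 | (2,5) | tMaxX 2.6273 tMaxY 0.6626 | tΔX 3.8637 tΔY 1.0353
    t=0.6626 [y] (2,6)
    t=1.6979 [y] (2,7)
    t=2.6273 [x] (3,7)
    t=2.7331 [y] (3,8)
    t=3.7684 [y] (3,9) — stop
  → r_4 = 3.7684

ranges = [1.3666, 4.5138, 3.8098, 3.7684]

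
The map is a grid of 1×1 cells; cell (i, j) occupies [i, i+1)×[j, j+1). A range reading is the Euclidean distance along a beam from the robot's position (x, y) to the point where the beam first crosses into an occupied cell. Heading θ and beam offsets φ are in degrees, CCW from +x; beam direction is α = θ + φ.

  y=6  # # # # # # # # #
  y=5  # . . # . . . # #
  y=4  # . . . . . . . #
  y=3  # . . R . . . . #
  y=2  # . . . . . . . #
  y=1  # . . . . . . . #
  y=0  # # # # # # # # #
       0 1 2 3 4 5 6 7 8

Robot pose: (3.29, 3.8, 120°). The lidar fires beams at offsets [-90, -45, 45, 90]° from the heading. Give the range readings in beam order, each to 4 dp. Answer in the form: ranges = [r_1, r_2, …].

beam 1: φ=-90°, α=30°
  d=(0.8660,0.5000)  start (3,3)  tX=0.8198 tY=0.4000  stride 1/|dx|=1.1547 1/|dy|=2.0000
    cross y-line → (3,4), t=0.4000
    cross x-line → (4,4), t=0.8198
    cross x-line → (5,4), t=1.9745
    cross y-line → (5,5), t=2.4000
    cross x-line → (6,5), t=3.1292
    cross x-line → (7,5), t=4.2839 (wall)
  → r_1 = 4.2839
beam 2: φ=-45°, α=75°
  d=(0.2588,0.9659)  start (3,3)  tX=2.7432 tY=0.2071  stride 1/|dx|=3.8637 1/|dy|=1.0353
    cross y-line → (3,4), t=0.2071
    cross y-line → (3,5), t=1.2423 (wall)
  → r_2 = 1.2423
beam 3: φ=45°, α=165°
  d=(-0.9659,0.2588)  start (3,3)  tX=0.3002 tY=0.7727  stride 1/|dx|=1.0353 1/|dy|=3.8637
    cross x-line → (2,3), t=0.3002
    cross y-line → (2,4), t=0.7727
    cross x-line → (1,4), t=1.3355
    cross x-line → (0,4), t=2.3708 (wall)
  → r_3 = 2.3708
beam 4: φ=90°, α=210°
  d=(-0.8660,-0.5000)  start (3,3)  tX=0.3349 tY=1.6000  stride 1/|dx|=1.1547 1/|dy|=2.0000
    cross x-line → (2,3), t=0.3349
    cross x-line → (1,3), t=1.4896
    cross y-line → (1,2), t=1.6000
    cross x-line → (0,2), t=2.6443 (wall)
  → r_4 = 2.6443

ranges = [4.2839, 1.2423, 2.3708, 2.6443]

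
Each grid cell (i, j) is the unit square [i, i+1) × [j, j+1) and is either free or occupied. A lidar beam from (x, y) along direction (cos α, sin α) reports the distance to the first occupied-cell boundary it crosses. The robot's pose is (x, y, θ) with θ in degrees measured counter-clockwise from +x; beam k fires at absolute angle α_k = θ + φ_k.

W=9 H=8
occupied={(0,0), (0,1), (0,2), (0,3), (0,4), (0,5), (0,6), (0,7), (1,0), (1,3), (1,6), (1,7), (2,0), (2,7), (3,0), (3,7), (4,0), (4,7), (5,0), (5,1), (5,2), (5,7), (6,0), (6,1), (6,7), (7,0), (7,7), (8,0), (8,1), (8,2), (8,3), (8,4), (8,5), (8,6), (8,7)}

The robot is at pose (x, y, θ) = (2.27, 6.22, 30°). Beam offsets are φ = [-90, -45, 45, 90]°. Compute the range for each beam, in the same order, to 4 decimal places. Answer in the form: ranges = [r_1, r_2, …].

ranges = [5.4600, 5.9321, 0.8075, 0.5400]

beam 1: φ=-90°, α=300°
  cosα=0.5000 sinα=-0.8660 | (2,6) | tMaxX 1.4600 tMaxY 0.2540 | tΔX 2.0000 tΔY 1.1547
    t=0.2540 [y] (2,5)
    t=1.4087 [y] (2,4)
    t=1.4600 [x] (3,4)
    t=2.5634 [y] (3,3)
    t=3.4600 [x] (4,3)
    t=3.7181 [y] (4,2)
    t=4.8728 [y] (4,1)
    t=5.4600 [x] (5,1) — stop
  → r_1 = 5.4600
beam 2: φ=-45°, α=345°
  cosα=0.9659 sinα=-0.2588 | (2,6) | tMaxX 0.7558 tMaxY 0.8500 | tΔX 1.0353 tΔY 3.8637
    t=0.7558 [x] (3,6)
    t=0.8500 [y] (3,5)
    t=1.7910 [x] (4,5)
    t=2.8263 [x] (5,5)
    t=3.8616 [x] (6,5)
    t=4.7137 [y] (6,4)
    t=4.8969 [x] (7,4)
    t=5.9321 [x] (8,4) — stop
  → r_2 = 5.9321
beam 3: φ=45°, α=75°
  cosα=0.2588 sinα=0.9659 | (2,6) | tMaxX 2.8205 tMaxY 0.8075 | tΔX 3.8637 tΔY 1.0353
    t=0.8075 [y] (2,7) — stop
  → r_3 = 0.8075
beam 4: φ=90°, α=120°
  cosα=-0.5000 sinα=0.8660 | (2,6) | tMaxX 0.5400 tMaxY 0.9007 | tΔX 2.0000 tΔY 1.1547
    t=0.5400 [x] (1,6) — stop
  → r_4 = 0.5400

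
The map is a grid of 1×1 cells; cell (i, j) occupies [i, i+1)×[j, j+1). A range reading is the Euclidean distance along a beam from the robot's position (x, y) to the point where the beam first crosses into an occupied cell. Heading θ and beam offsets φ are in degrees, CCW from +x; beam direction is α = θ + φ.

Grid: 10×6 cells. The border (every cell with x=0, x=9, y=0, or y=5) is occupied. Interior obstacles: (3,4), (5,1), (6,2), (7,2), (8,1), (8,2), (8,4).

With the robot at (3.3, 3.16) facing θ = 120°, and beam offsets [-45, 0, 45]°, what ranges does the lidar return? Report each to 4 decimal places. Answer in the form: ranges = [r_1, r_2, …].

beam 1: φ=-45°, α=75°
  cosα=0.2588 sinα=0.9659 | (3,3) | tMaxX 2.7046 tMaxY 0.8696 | tΔX 3.8637 tΔY 1.0353
    t=0.8696 [y] (3,4) — stop
  → r_1 = 0.8696
beam 2: φ=0°, α=120°
  cosα=-0.5000 sinα=0.8660 | (3,3) | tMaxX 0.6000 tMaxY 0.9699 | tΔX 2.0000 tΔY 1.1547
    t=0.6000 [x] (2,3)
    t=0.9699 [y] (2,4)
    t=2.1246 [y] (2,5) — stop
  → r_2 = 2.1246
beam 3: φ=45°, α=165°
  cosα=-0.9659 sinα=0.2588 | (3,3) | tMaxX 0.3106 tMaxY 3.2455 | tΔX 1.0353 tΔY 3.8637
    t=0.3106 [x] (2,3)
    t=1.3459 [x] (1,3)
    t=2.3811 [x] (0,3) — stop
  → r_3 = 2.3811

ranges = [0.8696, 2.1246, 2.3811]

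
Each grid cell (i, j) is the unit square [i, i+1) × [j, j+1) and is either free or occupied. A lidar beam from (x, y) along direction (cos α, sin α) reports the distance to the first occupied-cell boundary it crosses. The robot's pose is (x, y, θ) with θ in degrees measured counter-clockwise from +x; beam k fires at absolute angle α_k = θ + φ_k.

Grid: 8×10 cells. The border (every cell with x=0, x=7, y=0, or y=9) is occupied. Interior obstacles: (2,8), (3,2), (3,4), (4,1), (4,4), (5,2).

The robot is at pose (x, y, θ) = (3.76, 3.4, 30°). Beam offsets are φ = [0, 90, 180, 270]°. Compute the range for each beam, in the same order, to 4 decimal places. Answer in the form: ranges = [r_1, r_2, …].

ranges = [1.2000, 0.6928, 0.8000, 0.4619]

beam 1: φ=0°, α=30°
  d=(0.8660,0.5000)  start (3,3)  tX=0.2771 tY=1.2000  stride 1/|dx|=1.1547 1/|dy|=2.0000
    cross x-line → (4,3), t=0.2771
    cross y-line → (4,4), t=1.2000 (wall)
  → r_1 = 1.2000
beam 2: φ=90°, α=120°
  d=(-0.5000,0.8660)  start (3,3)  tX=1.5200 tY=0.6928  stride 1/|dx|=2.0000 1/|dy|=1.1547
    cross y-line → (3,4), t=0.6928 (wall)
  → r_2 = 0.6928
beam 3: φ=180°, α=210°
  d=(-0.8660,-0.5000)  start (3,3)  tX=0.8776 tY=0.8000  stride 1/|dx|=1.1547 1/|dy|=2.0000
    cross y-line → (3,2), t=0.8000 (wall)
  → r_3 = 0.8000
beam 4: φ=270°, α=300°
  d=(0.5000,-0.8660)  start (3,3)  tX=0.4800 tY=0.4619  stride 1/|dx|=2.0000 1/|dy|=1.1547
    cross y-line → (3,2), t=0.4619 (wall)
  → r_4 = 0.4619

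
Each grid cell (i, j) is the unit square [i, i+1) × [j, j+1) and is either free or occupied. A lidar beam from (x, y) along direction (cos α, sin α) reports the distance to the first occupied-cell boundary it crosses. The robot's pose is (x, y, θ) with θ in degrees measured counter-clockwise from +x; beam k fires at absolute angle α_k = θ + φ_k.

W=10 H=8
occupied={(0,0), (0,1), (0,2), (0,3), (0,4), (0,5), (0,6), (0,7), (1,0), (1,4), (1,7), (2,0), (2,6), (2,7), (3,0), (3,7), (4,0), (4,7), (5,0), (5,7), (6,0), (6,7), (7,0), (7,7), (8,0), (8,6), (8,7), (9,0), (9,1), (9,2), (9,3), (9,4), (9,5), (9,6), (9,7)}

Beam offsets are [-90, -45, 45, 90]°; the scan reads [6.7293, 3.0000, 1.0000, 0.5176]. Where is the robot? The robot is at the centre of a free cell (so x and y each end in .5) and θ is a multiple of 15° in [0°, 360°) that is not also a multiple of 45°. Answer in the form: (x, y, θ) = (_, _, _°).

(x, y, θ) = (8.5, 2.5, 255°)

Candidates: 45 free-cell centres × 16 headings = 720 poses. Raycast each; keep the one whose scan matches to 4 dp.
  (4.5, 3.5, 195°): beam 1 = 3.6235 ≠ 6.7293 ✗
  (1.5, 6.5, 345°): beam 1 = 1.5529 ≠ 6.7293 ✗
  (7.5, 2.5, 210°): beam 1 = 5.1962 ≠ 6.7293 ✗
  (3.5, 3.5, 255°): beam 1 = 1.9319 ≠ 6.7293 ✗
  …
  (8.5, 2.5, 255°): r_1=6.7293, r_2=3.0000, r_3=1.0000, r_4=0.5176 — all match ✓
Only this pose fits every beam.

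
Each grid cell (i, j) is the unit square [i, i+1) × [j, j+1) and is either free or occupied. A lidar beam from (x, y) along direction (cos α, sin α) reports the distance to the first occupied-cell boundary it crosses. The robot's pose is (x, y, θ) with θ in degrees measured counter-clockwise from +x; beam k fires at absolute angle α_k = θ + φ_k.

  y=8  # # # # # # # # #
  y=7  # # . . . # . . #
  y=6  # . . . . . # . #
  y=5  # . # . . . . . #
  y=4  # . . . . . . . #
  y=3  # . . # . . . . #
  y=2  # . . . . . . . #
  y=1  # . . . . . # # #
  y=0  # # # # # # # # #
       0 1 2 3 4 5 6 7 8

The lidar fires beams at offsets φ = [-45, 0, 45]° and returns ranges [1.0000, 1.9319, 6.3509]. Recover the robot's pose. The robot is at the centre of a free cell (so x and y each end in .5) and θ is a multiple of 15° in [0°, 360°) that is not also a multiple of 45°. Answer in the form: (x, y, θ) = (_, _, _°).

Enumerate (i+0.5, j+0.5, θ) over the 42 free cells and 16 admissible headings. For each, cast all 3 beams and compare to the given ranges.
  (7.5, 3.5, 105°): beam 2 = 2.5882 ≠ 1.9319 ✗
  (1.5, 1.5, 30°): beam 1 = 1.9319 ≠ 1.0000 ✗
  (5.5, 1.5, 120°): beam 1 = 4.6587 ≠ 1.0000 ✗
  (6.5, 5.5, 330°): beam 1 = 3.6235 ≠ 1.0000 ✗
  …
  (7.5, 4.5, 105°): r_1=1.0000, r_2=1.9319, r_3=6.3509 — all match ✓
No second candidate reproduces the full scan.

(x, y, θ) = (7.5, 4.5, 105°)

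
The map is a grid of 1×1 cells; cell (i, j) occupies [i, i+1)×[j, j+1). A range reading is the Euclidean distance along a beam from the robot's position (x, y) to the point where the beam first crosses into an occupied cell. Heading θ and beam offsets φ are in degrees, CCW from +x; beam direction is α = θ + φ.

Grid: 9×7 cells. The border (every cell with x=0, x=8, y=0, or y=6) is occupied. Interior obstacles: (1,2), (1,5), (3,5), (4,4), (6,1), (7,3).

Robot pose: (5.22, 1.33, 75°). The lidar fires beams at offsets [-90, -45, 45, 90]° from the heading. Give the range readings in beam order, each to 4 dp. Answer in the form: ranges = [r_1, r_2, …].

beam 1: φ=-90°, α=345°
  direction (0.9659, -0.2588); cell (5,1); t to first gridline: x 0.8075, y 1.2750 (then +1.0353 / +3.8637)
    (6,1) via x @ 0.8075  # hit
  → r_1 = 0.8075
beam 2: φ=-45°, α=30°
  direction (0.8660, 0.5000); cell (5,1); t to first gridline: x 0.9007, y 1.3400 (then +1.1547 / +2.0000)
    (6,1) via x @ 0.9007  # hit
  → r_2 = 0.9007
beam 3: φ=45°, α=120°
  direction (-0.5000, 0.8660); cell (5,1); t to first gridline: x 0.4400, y 0.7736 (then +2.0000 / +1.1547)
    (4,1) via x @ 0.4400
    (4,2) via y @ 0.7736
    (4,3) via y @ 1.9283
    (3,3) via x @ 2.4400
    (3,4) via y @ 3.0831
    (3,5) via y @ 4.2378  # hit
  → r_3 = 4.2378
beam 4: φ=90°, α=165°
  direction (-0.9659, 0.2588); cell (5,1); t to first gridline: x 0.2278, y 2.5887 (then +1.0353 / +3.8637)
    (4,1) via x @ 0.2278
    (3,1) via x @ 1.2630
    (2,1) via x @ 2.2983
    (2,2) via y @ 2.5887
    (1,2) via x @ 3.3336  # hit
  → r_4 = 3.3336

ranges = [0.8075, 0.9007, 4.2378, 3.3336]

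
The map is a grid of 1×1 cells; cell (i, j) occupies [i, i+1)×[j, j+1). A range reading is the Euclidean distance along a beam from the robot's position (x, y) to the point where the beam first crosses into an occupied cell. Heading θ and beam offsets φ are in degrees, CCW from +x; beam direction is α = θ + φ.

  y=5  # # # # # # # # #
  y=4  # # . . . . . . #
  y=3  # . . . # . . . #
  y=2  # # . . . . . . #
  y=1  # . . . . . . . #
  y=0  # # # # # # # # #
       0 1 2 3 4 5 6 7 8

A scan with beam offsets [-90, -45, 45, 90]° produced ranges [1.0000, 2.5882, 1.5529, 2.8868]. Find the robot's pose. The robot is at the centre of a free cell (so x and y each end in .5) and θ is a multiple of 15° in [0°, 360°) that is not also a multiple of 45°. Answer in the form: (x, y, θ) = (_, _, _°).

Enumerate (i+0.5, j+0.5, θ) over the 25 free cells and 16 admissible headings. For each, cast all 4 beams and compare to the given ranges.
  (6.5, 4.5, 285°): beam 1 = 1.9319 ≠ 1.0000 ✗
  (6.5, 2.5, 195°): beam 1 = 2.5882 ≠ 1.0000 ✗
  (4.5, 2.5, 15°): beam 1 = 1.5529 ≠ 1.0000 ✗
  (6.5, 4.5, 75°): beam 1 = 1.5529 ≠ 1.0000 ✗
  …
  (3.5, 2.5, 120°): r_1=1.0000, r_2=2.5882, r_3=1.5529, r_4=2.8868 — all match ✓
Only this pose fits every beam.

(x, y, θ) = (3.5, 2.5, 120°)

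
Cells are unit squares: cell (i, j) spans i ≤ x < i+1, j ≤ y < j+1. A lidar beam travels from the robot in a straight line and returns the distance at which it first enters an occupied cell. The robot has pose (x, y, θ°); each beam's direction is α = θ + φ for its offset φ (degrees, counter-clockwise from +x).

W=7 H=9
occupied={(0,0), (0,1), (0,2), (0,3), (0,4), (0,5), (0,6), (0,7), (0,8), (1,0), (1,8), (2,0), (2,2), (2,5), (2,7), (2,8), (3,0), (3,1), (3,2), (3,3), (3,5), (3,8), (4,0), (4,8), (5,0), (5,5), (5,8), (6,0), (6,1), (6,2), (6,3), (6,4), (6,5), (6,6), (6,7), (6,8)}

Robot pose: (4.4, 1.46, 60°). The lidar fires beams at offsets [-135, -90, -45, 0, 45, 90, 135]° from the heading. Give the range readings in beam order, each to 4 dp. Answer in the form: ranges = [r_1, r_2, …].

ranges = [0.4762, 0.9200, 1.6564, 3.2000, 1.5455, 0.4619, 0.4141]

beam 1: φ=-135°, α=285°
  d=(0.2588,-0.9659)  start (4,1)  tX=2.3182 tY=0.4762  stride 1/|dx|=3.8637 1/|dy|=1.0353
    cross y-line → (4,0), t=0.4762 (wall)
  → r_1 = 0.4762
beam 2: φ=-90°, α=330°
  d=(0.8660,-0.5000)  start (4,1)  tX=0.6928 tY=0.9200  stride 1/|dx|=1.1547 1/|dy|=2.0000
    cross x-line → (5,1), t=0.6928
    cross y-line → (5,0), t=0.9200 (wall)
  → r_2 = 0.9200
beam 3: φ=-45°, α=15°
  d=(0.9659,0.2588)  start (4,1)  tX=0.6212 tY=2.0864  stride 1/|dx|=1.0353 1/|dy|=3.8637
    cross x-line → (5,1), t=0.6212
    cross x-line → (6,1), t=1.6564 (wall)
  → r_3 = 1.6564
beam 4: φ=0°, α=60°
  d=(0.5000,0.8660)  start (4,1)  tX=1.2000 tY=0.6235  stride 1/|dx|=2.0000 1/|dy|=1.1547
    cross y-line → (4,2), t=0.6235
    cross x-line → (5,2), t=1.2000
    cross y-line → (5,3), t=1.7782
    cross y-line → (5,4), t=2.9329
    cross x-line → (6,4), t=3.2000 (wall)
  → r_4 = 3.2000
beam 5: φ=45°, α=105°
  d=(-0.2588,0.9659)  start (4,1)  tX=1.5455 tY=0.5590  stride 1/|dx|=3.8637 1/|dy|=1.0353
    cross y-line → (4,2), t=0.5590
    cross x-line → (3,2), t=1.5455 (wall)
  → r_5 = 1.5455
beam 6: φ=90°, α=150°
  d=(-0.8660,0.5000)  start (4,1)  tX=0.4619 tY=1.0800  stride 1/|dx|=1.1547 1/|dy|=2.0000
    cross x-line → (3,1), t=0.4619 (wall)
  → r_6 = 0.4619
beam 7: φ=135°, α=195°
  d=(-0.9659,-0.2588)  start (4,1)  tX=0.4141 tY=1.7773  stride 1/|dx|=1.0353 1/|dy|=3.8637
    cross x-line → (3,1), t=0.4141 (wall)
  → r_7 = 0.4141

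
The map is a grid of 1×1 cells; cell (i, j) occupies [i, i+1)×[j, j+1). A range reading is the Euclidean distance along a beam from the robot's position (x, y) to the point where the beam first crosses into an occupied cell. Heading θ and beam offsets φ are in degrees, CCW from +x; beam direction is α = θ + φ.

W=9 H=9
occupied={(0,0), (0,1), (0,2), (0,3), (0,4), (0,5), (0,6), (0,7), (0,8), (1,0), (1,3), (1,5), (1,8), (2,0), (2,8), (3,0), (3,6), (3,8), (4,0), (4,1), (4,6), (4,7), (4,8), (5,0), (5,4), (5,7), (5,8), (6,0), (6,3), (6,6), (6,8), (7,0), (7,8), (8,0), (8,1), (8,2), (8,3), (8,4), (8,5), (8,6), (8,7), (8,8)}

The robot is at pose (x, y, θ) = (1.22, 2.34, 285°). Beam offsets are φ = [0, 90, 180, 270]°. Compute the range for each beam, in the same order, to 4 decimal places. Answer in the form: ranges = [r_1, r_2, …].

ranges = [1.3873, 4.9486, 0.6833, 0.2278]

beam 1: φ=0°, α=285°
  dir = (cos 285°, sin 285°) = (0.2588, -0.9659); from cell (1,2)
  next x-line at t=3.0137, next y-line at t=0.3520; Δt_x=3.8637, Δt_y=1.0353
    y: enter (1,1) at t=0.3520
    y: enter (1,0) at t=1.3873 ← occupied
  → r_1 = 1.3873
beam 2: φ=90°, α=15°
  dir = (cos 15°, sin 15°) = (0.9659, 0.2588); from cell (1,2)
  next x-line at t=0.8075, next y-line at t=2.5500; Δt_x=1.0353, Δt_y=3.8637
    x: enter (2,2) at t=0.8075
    x: enter (3,2) at t=1.8428
    y: enter (3,3) at t=2.5500
    x: enter (4,3) at t=2.8781
    x: enter (5,3) at t=3.9133
    x: enter (6,3) at t=4.9486 ← occupied
  → r_2 = 4.9486
beam 3: φ=180°, α=105°
  dir = (cos 105°, sin 105°) = (-0.2588, 0.9659); from cell (1,2)
  next x-line at t=0.8500, next y-line at t=0.6833; Δt_x=3.8637, Δt_y=1.0353
    y: enter (1,3) at t=0.6833 ← occupied
  → r_3 = 0.6833
beam 4: φ=270°, α=195°
  dir = (cos 195°, sin 195°) = (-0.9659, -0.2588); from cell (1,2)
  next x-line at t=0.2278, next y-line at t=1.3137; Δt_x=1.0353, Δt_y=3.8637
    x: enter (0,2) at t=0.2278 ← occupied
  → r_4 = 0.2278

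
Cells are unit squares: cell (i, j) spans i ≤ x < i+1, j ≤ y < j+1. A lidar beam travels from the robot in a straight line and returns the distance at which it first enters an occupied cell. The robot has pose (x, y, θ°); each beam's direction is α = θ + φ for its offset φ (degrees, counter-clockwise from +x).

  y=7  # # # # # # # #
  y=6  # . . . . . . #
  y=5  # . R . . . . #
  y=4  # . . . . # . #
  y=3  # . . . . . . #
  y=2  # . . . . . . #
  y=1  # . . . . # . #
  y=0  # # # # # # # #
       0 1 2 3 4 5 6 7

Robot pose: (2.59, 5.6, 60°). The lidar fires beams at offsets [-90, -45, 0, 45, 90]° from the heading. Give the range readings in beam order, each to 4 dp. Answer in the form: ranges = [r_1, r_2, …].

beam 1: φ=-90°, α=330°
  dir = (cos 330°, sin 330°) = (0.8660, -0.5000); from cell (2,5)
  next x-line at t=0.4734, next y-line at t=1.2000; Δt_x=1.1547, Δt_y=2.0000
    x: enter (3,5) at t=0.4734
    y: enter (3,4) at t=1.2000
    x: enter (4,4) at t=1.6281
    x: enter (5,4) at t=2.7828 ← occupied
  → r_1 = 2.7828
beam 2: φ=-45°, α=15°
  dir = (cos 15°, sin 15°) = (0.9659, 0.2588); from cell (2,5)
  next x-line at t=0.4245, next y-line at t=1.5455; Δt_x=1.0353, Δt_y=3.8637
    x: enter (3,5) at t=0.4245
    x: enter (4,5) at t=1.4597
    y: enter (4,6) at t=1.5455
    x: enter (5,6) at t=2.4950
    x: enter (6,6) at t=3.5303
    x: enter (7,6) at t=4.5656 ← occupied
  → r_2 = 4.5656
beam 3: φ=0°, α=60°
  dir = (cos 60°, sin 60°) = (0.5000, 0.8660); from cell (2,5)
  next x-line at t=0.8200, next y-line at t=0.4619; Δt_x=2.0000, Δt_y=1.1547
    y: enter (2,6) at t=0.4619
    x: enter (3,6) at t=0.8200
    y: enter (3,7) at t=1.6166 ← occupied
  → r_3 = 1.6166
beam 4: φ=45°, α=105°
  dir = (cos 105°, sin 105°) = (-0.2588, 0.9659); from cell (2,5)
  next x-line at t=2.2796, next y-line at t=0.4141; Δt_x=3.8637, Δt_y=1.0353
    y: enter (2,6) at t=0.4141
    y: enter (2,7) at t=1.4494 ← occupied
  → r_4 = 1.4494
beam 5: φ=90°, α=150°
  dir = (cos 150°, sin 150°) = (-0.8660, 0.5000); from cell (2,5)
  next x-line at t=0.6813, next y-line at t=0.8000; Δt_x=1.1547, Δt_y=2.0000
    x: enter (1,5) at t=0.6813
    y: enter (1,6) at t=0.8000
    x: enter (0,6) at t=1.8360 ← occupied
  → r_5 = 1.8360

ranges = [2.7828, 4.5656, 1.6166, 1.4494, 1.8360]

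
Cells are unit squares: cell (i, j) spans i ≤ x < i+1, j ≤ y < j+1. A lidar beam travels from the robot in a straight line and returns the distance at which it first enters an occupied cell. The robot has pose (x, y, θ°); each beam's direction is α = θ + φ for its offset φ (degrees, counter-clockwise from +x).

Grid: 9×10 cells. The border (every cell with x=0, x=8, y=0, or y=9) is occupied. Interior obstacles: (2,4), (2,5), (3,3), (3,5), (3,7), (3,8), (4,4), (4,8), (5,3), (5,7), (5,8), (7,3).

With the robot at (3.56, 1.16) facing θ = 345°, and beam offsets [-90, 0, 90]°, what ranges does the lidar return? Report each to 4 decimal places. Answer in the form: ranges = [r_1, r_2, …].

ranges = [0.1656, 0.6182, 2.9402]

beam 1: φ=-90°, α=255°
  direction (-0.2588, -0.9659); cell (3,1); t to first gridline: x 2.1637, y 0.1656 (then +3.8637 / +1.0353)
    (3,0) via y @ 0.1656  # hit
  → r_1 = 0.1656
beam 2: φ=0°, α=345°
  direction (0.9659, -0.2588); cell (3,1); t to first gridline: x 0.4555, y 0.6182 (then +1.0353 / +3.8637)
    (4,1) via x @ 0.4555
    (4,0) via y @ 0.6182  # hit
  → r_2 = 0.6182
beam 3: φ=90°, α=75°
  direction (0.2588, 0.9659); cell (3,1); t to first gridline: x 1.7000, y 0.8696 (then +3.8637 / +1.0353)
    (3,2) via y @ 0.8696
    (4,2) via x @ 1.7000
    (4,3) via y @ 1.9049
    (4,4) via y @ 2.9402  # hit
  → r_3 = 2.9402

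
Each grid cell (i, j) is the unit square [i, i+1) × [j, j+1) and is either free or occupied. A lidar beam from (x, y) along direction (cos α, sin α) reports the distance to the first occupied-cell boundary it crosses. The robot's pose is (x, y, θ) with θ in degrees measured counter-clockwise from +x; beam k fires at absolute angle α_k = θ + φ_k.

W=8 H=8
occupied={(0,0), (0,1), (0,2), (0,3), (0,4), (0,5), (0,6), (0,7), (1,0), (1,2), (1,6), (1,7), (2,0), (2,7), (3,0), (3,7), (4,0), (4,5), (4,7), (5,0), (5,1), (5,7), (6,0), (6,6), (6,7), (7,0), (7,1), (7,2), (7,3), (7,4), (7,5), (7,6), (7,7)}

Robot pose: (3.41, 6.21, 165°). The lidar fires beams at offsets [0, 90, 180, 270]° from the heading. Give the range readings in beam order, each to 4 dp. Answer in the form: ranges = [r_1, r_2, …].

beam 1: φ=0°, α=165°
  d=(-0.9659,0.2588)  start (3,6)  tX=0.4245 tY=3.0523  stride 1/|dx|=1.0353 1/|dy|=3.8637
    cross x-line → (2,6), t=0.4245
    cross x-line → (1,6), t=1.4597 (wall)
  → r_1 = 1.4597
beam 2: φ=90°, α=255°
  d=(-0.2588,-0.9659)  start (3,6)  tX=1.5841 tY=0.2174  stride 1/|dx|=3.8637 1/|dy|=1.0353
    cross y-line → (3,5), t=0.2174
    cross y-line → (3,4), t=1.2527
    cross x-line → (2,4), t=1.5841
    cross y-line → (2,3), t=2.2880
    cross y-line → (2,2), t=3.3232
    cross y-line → (2,1), t=4.3585
    cross y-line → (2,0), t=5.3938 (wall)
  → r_2 = 5.3938
beam 3: φ=180°, α=345°
  d=(0.9659,-0.2588)  start (3,6)  tX=0.6108 tY=0.8114  stride 1/|dx|=1.0353 1/|dy|=3.8637
    cross x-line → (4,6), t=0.6108
    cross y-line → (4,5), t=0.8114 (wall)
  → r_3 = 0.8114
beam 4: φ=270°, α=75°
  d=(0.2588,0.9659)  start (3,6)  tX=2.2796 tY=0.8179  stride 1/|dx|=3.8637 1/|dy|=1.0353
    cross y-line → (3,7), t=0.8179 (wall)
  → r_4 = 0.8179

ranges = [1.4597, 5.3938, 0.8114, 0.8179]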